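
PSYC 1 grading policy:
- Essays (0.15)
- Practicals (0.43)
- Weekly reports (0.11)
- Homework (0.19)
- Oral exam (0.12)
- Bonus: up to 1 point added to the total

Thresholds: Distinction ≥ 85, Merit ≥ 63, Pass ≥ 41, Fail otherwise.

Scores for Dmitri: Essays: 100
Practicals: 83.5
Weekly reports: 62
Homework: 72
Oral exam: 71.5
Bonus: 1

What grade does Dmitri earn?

Merit

Weighted total:
  Essays 100 × 0.15 = 15
  Practicals 83.5 × 0.43 = 35.905
  Weekly reports 62 × 0.11 = 6.82
  Homework 72 × 0.19 = 13.68
  Oral exam 71.5 × 0.12 = 8.58
Sum = 79.985
Bonus: 79.985 + 1 = 80.985
80.985 is ≥ 63 and < 85 → Merit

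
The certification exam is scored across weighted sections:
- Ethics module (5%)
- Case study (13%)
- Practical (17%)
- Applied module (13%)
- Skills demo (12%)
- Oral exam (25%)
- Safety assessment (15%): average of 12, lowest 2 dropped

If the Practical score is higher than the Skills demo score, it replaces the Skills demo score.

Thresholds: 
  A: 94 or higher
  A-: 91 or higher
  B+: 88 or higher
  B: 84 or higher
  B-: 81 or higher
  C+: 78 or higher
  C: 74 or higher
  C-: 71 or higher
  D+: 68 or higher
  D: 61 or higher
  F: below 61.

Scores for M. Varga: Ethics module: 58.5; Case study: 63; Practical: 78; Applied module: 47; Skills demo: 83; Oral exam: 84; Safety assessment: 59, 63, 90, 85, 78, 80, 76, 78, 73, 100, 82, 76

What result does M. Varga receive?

C-

Safety assessment: drop 59, 63 → average of remaining 10 = 818/10 = 81.8
Practical (78) ≤ Skills demo (83), so Skills demo stays at 83.
Weighted total:
  Ethics module 58.5 × 0.05 = 2.925
  Case study 63 × 0.13 = 8.19
  Practical 78 × 0.17 = 13.26
  Applied module 47 × 0.13 = 6.11
  Skills demo 83 × 0.12 = 9.96
  Oral exam 84 × 0.25 = 21
  Safety assessment 81.8 × 0.15 = 12.27
Sum = 73.715
73.715 is ≥ 71 and < 74 → C-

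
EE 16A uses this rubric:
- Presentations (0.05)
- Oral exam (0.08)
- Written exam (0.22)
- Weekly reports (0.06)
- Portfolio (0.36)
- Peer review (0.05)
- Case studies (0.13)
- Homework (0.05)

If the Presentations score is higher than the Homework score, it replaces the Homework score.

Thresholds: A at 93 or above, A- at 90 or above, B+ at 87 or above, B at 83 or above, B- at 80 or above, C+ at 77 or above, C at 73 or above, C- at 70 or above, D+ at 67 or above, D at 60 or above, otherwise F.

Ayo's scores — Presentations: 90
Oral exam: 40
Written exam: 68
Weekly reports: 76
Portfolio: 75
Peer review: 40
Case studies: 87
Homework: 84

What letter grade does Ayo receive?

C-

Presentations (90) > Homework (84), so Homework counts as 90.
Weighted total:
  Presentations 90 × 0.05 = 4.5
  Oral exam 40 × 0.08 = 3.2
  Written exam 68 × 0.22 = 14.96
  Weekly reports 76 × 0.06 = 4.56
  Portfolio 75 × 0.36 = 27
  Peer review 40 × 0.05 = 2
  Case studies 87 × 0.13 = 11.31
  Homework 90 × 0.05 = 4.5
Sum = 72.03
72.03 is ≥ 70 and < 73 → C-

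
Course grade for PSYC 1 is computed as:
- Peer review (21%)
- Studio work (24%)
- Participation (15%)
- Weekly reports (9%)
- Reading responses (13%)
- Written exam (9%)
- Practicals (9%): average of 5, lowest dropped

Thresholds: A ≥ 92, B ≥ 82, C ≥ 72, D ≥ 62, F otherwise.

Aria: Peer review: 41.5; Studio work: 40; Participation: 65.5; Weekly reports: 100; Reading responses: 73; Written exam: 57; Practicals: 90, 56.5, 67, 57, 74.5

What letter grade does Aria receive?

Practicals: drop 56.5 → average of remaining 4 = 288.5/4 = 72.125
Weighted total:
  Peer review 41.5 × 0.21 = 8.715
  Studio work 40 × 0.24 = 9.6
  Participation 65.5 × 0.15 = 9.825
  Weekly reports 100 × 0.09 = 9
  Reading responses 73 × 0.13 = 9.49
  Written exam 57 × 0.09 = 5.13
  Practicals 72.125 × 0.09 = 6.49125
Sum = 58.25125
58.25125 < 62 → F

F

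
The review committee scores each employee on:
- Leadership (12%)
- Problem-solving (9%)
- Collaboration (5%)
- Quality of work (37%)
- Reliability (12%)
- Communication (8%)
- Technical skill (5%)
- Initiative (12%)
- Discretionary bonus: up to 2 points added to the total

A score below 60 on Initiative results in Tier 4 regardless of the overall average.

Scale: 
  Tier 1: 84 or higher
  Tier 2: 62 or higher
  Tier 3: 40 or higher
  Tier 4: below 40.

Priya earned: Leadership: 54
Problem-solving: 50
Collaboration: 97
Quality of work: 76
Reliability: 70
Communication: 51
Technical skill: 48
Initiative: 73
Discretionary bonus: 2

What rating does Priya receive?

Tier 2

Initiative score 73 ≥ 60: minimum met.
Weighted total:
  Leadership 54 × 0.12 = 6.48
  Problem-solving 50 × 0.09 = 4.5
  Collaboration 97 × 0.05 = 4.85
  Quality of work 76 × 0.37 = 28.12
  Reliability 70 × 0.12 = 8.4
  Communication 51 × 0.08 = 4.08
  Technical skill 48 × 0.05 = 2.4
  Initiative 73 × 0.12 = 8.76
Sum = 67.59
Discretionary bonus: 67.59 + 2 = 69.59
69.59 is ≥ 62 and < 84 → Tier 2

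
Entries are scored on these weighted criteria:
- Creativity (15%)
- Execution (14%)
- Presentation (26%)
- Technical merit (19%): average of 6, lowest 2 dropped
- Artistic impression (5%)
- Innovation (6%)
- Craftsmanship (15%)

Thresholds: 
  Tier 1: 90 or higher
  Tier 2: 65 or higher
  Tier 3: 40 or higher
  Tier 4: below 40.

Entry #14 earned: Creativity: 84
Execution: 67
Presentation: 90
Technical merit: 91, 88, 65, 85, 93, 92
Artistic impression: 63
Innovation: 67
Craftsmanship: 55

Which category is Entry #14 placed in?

Tier 2

Technical merit: drop 65, 85 → average of remaining 4 = 364/4 = 91
Weighted total:
  Creativity 84 × 0.15 = 12.6
  Execution 67 × 0.14 = 9.38
  Presentation 90 × 0.26 = 23.4
  Technical merit 91 × 0.19 = 17.29
  Artistic impression 63 × 0.05 = 3.15
  Innovation 67 × 0.06 = 4.02
  Craftsmanship 55 × 0.15 = 8.25
Sum = 78.09
78.09 is ≥ 65 and < 90 → Tier 2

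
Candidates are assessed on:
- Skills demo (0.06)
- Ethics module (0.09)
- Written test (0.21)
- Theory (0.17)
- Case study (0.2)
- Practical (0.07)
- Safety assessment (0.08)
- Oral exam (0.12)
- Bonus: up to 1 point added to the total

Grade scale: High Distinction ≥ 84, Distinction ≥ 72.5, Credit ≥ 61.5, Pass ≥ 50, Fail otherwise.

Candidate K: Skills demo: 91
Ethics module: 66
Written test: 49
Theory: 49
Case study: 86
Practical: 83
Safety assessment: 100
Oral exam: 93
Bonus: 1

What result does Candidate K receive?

Distinction

Weighted total:
  Skills demo 91 × 0.06 = 5.46
  Ethics module 66 × 0.09 = 5.94
  Written test 49 × 0.21 = 10.29
  Theory 49 × 0.17 = 8.33
  Case study 86 × 0.2 = 17.2
  Practical 83 × 0.07 = 5.81
  Safety assessment 100 × 0.08 = 8
  Oral exam 93 × 0.12 = 11.16
Sum = 72.19
Bonus: 72.19 + 1 = 73.19
73.19 is ≥ 72.5 and < 84 → Distinction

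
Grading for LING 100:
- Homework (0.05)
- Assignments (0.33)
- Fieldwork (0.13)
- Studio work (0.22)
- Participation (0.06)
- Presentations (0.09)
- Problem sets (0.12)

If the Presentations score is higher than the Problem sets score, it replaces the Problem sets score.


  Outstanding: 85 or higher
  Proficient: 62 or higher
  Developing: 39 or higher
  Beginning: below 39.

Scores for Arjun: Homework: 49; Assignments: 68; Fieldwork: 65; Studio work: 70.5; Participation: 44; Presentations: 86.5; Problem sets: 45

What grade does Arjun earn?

Proficient

Presentations (86.5) > Problem sets (45), so Problem sets counts as 86.5.
Weighted total:
  Homework 49 × 0.05 = 2.45
  Assignments 68 × 0.33 = 22.44
  Fieldwork 65 × 0.13 = 8.45
  Studio work 70.5 × 0.22 = 15.51
  Participation 44 × 0.06 = 2.64
  Presentations 86.5 × 0.09 = 7.785
  Problem sets 86.5 × 0.12 = 10.38
Sum = 69.655
69.655 is ≥ 62 and < 85 → Proficient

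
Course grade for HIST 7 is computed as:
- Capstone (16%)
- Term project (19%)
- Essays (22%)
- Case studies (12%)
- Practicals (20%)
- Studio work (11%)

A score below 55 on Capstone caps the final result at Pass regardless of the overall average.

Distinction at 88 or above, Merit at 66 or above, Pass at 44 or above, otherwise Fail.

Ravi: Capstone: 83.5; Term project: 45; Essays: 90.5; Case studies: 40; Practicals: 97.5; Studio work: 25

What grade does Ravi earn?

Capstone score 83.5 ≥ 55: minimum met.
Weighted total:
  Capstone 83.5 × 0.16 = 13.36
  Term project 45 × 0.19 = 8.55
  Essays 90.5 × 0.22 = 19.91
  Case studies 40 × 0.12 = 4.8
  Practicals 97.5 × 0.2 = 19.5
  Studio work 25 × 0.11 = 2.75
Sum = 68.87
68.87 is ≥ 66 and < 88 → Merit

Merit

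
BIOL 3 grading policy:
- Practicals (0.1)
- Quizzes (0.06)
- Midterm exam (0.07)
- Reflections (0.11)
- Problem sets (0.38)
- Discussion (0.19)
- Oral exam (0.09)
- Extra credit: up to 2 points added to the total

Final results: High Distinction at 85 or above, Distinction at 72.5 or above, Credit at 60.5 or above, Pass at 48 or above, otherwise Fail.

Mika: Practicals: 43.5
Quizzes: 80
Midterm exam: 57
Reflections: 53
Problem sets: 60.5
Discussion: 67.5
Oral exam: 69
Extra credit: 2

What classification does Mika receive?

Credit

Weighted total:
  Practicals 43.5 × 0.1 = 4.35
  Quizzes 80 × 0.06 = 4.8
  Midterm exam 57 × 0.07 = 3.99
  Reflections 53 × 0.11 = 5.83
  Problem sets 60.5 × 0.38 = 22.99
  Discussion 67.5 × 0.19 = 12.825
  Oral exam 69 × 0.09 = 6.21
Sum = 60.995
Extra credit: 60.995 + 2 = 62.995
62.995 is ≥ 60.5 and < 72.5 → Credit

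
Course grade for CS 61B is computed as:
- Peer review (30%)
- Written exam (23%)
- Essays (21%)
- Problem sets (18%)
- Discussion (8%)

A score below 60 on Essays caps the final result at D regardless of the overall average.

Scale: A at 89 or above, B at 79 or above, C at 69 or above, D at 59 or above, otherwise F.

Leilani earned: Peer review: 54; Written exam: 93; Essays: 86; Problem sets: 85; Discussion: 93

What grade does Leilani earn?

Essays score 86 ≥ 60: minimum met.
Weighted total:
  Peer review 54 × 0.3 = 16.2
  Written exam 93 × 0.23 = 21.39
  Essays 86 × 0.21 = 18.06
  Problem sets 85 × 0.18 = 15.3
  Discussion 93 × 0.08 = 7.44
Sum = 78.39
78.39 is ≥ 69 and < 79 → C

C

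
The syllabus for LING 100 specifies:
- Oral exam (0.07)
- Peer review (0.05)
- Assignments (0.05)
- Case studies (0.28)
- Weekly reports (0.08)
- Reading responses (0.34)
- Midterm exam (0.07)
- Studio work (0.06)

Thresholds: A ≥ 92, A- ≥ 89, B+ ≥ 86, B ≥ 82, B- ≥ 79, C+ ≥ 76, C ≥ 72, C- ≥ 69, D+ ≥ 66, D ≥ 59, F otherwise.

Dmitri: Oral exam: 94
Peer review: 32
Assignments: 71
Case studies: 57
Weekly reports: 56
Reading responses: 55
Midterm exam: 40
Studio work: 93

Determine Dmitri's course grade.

Weighted total:
  Oral exam 94 × 0.07 = 6.58
  Peer review 32 × 0.05 = 1.6
  Assignments 71 × 0.05 = 3.55
  Case studies 57 × 0.28 = 15.96
  Weekly reports 56 × 0.08 = 4.48
  Reading responses 55 × 0.34 = 18.7
  Midterm exam 40 × 0.07 = 2.8
  Studio work 93 × 0.06 = 5.58
Sum = 59.25
59.25 is ≥ 59 and < 66 → D

D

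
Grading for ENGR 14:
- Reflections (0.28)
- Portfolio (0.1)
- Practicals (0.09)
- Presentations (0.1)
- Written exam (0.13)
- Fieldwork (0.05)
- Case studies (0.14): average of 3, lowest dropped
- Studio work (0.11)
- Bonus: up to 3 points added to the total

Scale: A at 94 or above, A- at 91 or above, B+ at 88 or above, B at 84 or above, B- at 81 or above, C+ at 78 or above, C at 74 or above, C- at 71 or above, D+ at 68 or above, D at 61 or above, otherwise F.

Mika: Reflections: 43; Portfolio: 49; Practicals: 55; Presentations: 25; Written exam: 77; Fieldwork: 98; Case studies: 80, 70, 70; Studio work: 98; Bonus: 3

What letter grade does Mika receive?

D

Case studies: drop 70 → average of remaining 2 = 150/2 = 75
Weighted total:
  Reflections 43 × 0.28 = 12.04
  Portfolio 49 × 0.1 = 4.9
  Practicals 55 × 0.09 = 4.95
  Presentations 25 × 0.1 = 2.5
  Written exam 77 × 0.13 = 10.01
  Fieldwork 98 × 0.05 = 4.9
  Case studies 75 × 0.14 = 10.5
  Studio work 98 × 0.11 = 10.78
Sum = 60.58
Bonus: 60.58 + 3 = 63.58
63.58 is ≥ 61 and < 68 → D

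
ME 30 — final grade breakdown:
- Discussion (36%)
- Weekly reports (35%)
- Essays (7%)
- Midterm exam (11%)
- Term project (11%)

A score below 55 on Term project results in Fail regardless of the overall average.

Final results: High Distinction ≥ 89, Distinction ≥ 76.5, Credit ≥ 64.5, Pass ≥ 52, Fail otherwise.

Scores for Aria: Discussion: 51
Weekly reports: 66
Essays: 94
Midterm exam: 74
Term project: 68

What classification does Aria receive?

Pass

Term project score 68 ≥ 55: minimum met.
Weighted total:
  Discussion 51 × 0.36 = 18.36
  Weekly reports 66 × 0.35 = 23.1
  Essays 94 × 0.07 = 6.58
  Midterm exam 74 × 0.11 = 8.14
  Term project 68 × 0.11 = 7.48
Sum = 63.66
63.66 is ≥ 52 and < 64.5 → Pass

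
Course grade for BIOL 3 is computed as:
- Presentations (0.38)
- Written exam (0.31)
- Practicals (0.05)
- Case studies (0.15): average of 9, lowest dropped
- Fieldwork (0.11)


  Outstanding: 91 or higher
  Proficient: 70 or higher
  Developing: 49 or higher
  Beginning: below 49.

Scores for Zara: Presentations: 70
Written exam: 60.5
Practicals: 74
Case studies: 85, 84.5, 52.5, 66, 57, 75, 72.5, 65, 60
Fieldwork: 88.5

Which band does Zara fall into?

Developing

Case studies: drop 52.5 → average of remaining 8 = 565/8 = 70.625
Weighted total:
  Presentations 70 × 0.38 = 26.6
  Written exam 60.5 × 0.31 = 18.755
  Practicals 74 × 0.05 = 3.7
  Case studies 70.625 × 0.15 = 10.59375
  Fieldwork 88.5 × 0.11 = 9.735
Sum = 69.38375
69.38375 is ≥ 49 and < 70 → Developing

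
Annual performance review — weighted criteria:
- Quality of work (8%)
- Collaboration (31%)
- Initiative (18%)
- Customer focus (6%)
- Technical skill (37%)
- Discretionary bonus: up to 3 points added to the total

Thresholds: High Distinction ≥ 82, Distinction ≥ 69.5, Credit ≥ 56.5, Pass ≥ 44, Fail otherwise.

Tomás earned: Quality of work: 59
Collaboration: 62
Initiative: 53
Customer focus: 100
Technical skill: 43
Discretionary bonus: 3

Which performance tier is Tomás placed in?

Weighted total:
  Quality of work 59 × 0.08 = 4.72
  Collaboration 62 × 0.31 = 19.22
  Initiative 53 × 0.18 = 9.54
  Customer focus 100 × 0.06 = 6
  Technical skill 43 × 0.37 = 15.91
Sum = 55.39
Discretionary bonus: 55.39 + 3 = 58.39
58.39 is ≥ 56.5 and < 69.5 → Credit

Credit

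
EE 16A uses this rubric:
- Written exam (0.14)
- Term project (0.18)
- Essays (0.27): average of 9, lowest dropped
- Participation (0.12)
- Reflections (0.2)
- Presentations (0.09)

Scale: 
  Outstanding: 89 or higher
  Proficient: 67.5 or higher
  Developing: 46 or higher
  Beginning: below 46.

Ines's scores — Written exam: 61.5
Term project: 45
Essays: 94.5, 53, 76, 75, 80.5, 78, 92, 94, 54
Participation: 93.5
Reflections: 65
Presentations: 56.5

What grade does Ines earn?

Proficient

Essays: drop 53 → average of remaining 8 = 644/8 = 80.5
Weighted total:
  Written exam 61.5 × 0.14 = 8.61
  Term project 45 × 0.18 = 8.1
  Essays 80.5 × 0.27 = 21.735
  Participation 93.5 × 0.12 = 11.22
  Reflections 65 × 0.2 = 13
  Presentations 56.5 × 0.09 = 5.085
Sum = 67.75
67.75 is ≥ 67.5 and < 89 → Proficient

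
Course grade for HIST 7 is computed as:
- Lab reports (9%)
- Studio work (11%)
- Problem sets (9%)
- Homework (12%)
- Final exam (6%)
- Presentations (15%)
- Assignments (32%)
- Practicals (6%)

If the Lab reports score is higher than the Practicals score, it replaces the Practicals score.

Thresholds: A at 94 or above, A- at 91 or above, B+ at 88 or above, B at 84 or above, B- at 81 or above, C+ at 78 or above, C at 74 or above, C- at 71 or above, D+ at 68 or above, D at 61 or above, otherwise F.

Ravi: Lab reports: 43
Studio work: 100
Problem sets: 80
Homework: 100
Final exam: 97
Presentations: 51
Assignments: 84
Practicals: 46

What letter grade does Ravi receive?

C

Lab reports (43) ≤ Practicals (46), so Practicals stays at 46.
Weighted total:
  Lab reports 43 × 0.09 = 3.87
  Studio work 100 × 0.11 = 11
  Problem sets 80 × 0.09 = 7.2
  Homework 100 × 0.12 = 12
  Final exam 97 × 0.06 = 5.82
  Presentations 51 × 0.15 = 7.65
  Assignments 84 × 0.32 = 26.88
  Practicals 46 × 0.06 = 2.76
Sum = 77.18
77.18 is ≥ 74 and < 78 → C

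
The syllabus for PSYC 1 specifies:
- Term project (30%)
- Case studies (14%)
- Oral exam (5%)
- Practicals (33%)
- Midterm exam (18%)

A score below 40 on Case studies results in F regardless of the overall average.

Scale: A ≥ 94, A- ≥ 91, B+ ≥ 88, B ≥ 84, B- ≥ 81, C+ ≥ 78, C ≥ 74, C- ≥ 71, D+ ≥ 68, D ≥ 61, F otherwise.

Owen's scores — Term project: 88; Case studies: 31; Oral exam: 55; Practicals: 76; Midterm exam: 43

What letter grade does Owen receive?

F

Case studies score 31 < 40: minimum not met.
Weighted total:
  Term project 88 × 0.3 = 26.4
  Case studies 31 × 0.14 = 4.34
  Oral exam 55 × 0.05 = 2.75
  Practicals 76 × 0.33 = 25.08
  Midterm exam 43 × 0.18 = 7.74
Sum = 66.31
Because the Case studies minimum was not met, the result is F.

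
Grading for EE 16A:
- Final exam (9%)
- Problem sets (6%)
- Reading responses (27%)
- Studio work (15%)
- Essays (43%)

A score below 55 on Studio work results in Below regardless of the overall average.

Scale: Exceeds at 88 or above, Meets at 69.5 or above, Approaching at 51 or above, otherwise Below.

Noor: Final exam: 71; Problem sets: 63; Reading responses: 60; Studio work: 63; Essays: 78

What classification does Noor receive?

Studio work score 63 ≥ 55: minimum met.
Weighted total:
  Final exam 71 × 0.09 = 6.39
  Problem sets 63 × 0.06 = 3.78
  Reading responses 60 × 0.27 = 16.2
  Studio work 63 × 0.15 = 9.45
  Essays 78 × 0.43 = 33.54
Sum = 69.36
69.36 is ≥ 51 and < 69.5 → Approaching

Approaching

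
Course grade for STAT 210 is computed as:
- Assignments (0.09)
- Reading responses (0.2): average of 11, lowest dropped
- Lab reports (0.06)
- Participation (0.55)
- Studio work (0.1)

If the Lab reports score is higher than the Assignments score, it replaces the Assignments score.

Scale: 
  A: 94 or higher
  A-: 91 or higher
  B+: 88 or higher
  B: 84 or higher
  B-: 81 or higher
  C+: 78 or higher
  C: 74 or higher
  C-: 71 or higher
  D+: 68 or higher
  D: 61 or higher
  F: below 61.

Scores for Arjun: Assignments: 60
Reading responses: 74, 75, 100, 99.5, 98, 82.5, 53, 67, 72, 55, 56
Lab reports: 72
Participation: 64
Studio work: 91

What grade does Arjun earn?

Reading responses: drop 53 → average of remaining 10 = 779/10 = 77.9
Lab reports (72) > Assignments (60), so Assignments counts as 72.
Weighted total:
  Assignments 72 × 0.09 = 6.48
  Reading responses 77.9 × 0.2 = 15.58
  Lab reports 72 × 0.06 = 4.32
  Participation 64 × 0.55 = 35.2
  Studio work 91 × 0.1 = 9.1
Sum = 70.68
70.68 is ≥ 68 and < 71 → D+

D+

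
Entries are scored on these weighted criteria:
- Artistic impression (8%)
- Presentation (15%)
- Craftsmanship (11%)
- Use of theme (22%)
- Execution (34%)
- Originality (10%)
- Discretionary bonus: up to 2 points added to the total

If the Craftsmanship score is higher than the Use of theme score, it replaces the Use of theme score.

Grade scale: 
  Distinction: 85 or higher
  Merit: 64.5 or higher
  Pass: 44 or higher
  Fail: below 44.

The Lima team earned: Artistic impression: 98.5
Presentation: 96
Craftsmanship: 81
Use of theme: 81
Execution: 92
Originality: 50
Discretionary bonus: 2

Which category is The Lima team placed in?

Distinction

Craftsmanship (81) ≤ Use of theme (81), so Use of theme stays at 81.
Weighted total:
  Artistic impression 98.5 × 0.08 = 7.88
  Presentation 96 × 0.15 = 14.4
  Craftsmanship 81 × 0.11 = 8.91
  Use of theme 81 × 0.22 = 17.82
  Execution 92 × 0.34 = 31.28
  Originality 50 × 0.1 = 5
Sum = 85.29
Discretionary bonus: 85.29 + 2 = 87.29
87.29 ≥ 85 → Distinction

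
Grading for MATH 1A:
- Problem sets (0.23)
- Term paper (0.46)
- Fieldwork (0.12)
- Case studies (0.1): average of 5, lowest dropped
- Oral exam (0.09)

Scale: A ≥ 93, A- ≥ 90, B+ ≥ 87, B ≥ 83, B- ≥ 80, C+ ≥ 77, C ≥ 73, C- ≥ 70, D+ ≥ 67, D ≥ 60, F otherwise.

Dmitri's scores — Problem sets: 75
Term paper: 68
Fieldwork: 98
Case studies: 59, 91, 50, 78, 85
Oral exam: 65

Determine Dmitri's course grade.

C

Case studies: drop 50 → average of remaining 4 = 313/4 = 78.25
Weighted total:
  Problem sets 75 × 0.23 = 17.25
  Term paper 68 × 0.46 = 31.28
  Fieldwork 98 × 0.12 = 11.76
  Case studies 78.25 × 0.1 = 7.825
  Oral exam 65 × 0.09 = 5.85
Sum = 73.965
73.965 is ≥ 73 and < 77 → C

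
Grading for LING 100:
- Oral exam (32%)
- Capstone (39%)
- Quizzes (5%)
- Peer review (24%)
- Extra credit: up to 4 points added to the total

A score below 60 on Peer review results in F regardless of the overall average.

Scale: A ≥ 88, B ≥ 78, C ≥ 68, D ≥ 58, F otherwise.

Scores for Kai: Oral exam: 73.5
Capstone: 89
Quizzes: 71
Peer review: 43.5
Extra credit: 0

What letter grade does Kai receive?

F

Peer review score 43.5 < 60: minimum not met.
Weighted total:
  Oral exam 73.5 × 0.32 = 23.52
  Capstone 89 × 0.39 = 34.71
  Quizzes 71 × 0.05 = 3.55
  Peer review 43.5 × 0.24 = 10.44
Sum = 72.22
Extra credit: 72.22 + 0 = 72.22
Because the Peer review minimum was not met, the result is F.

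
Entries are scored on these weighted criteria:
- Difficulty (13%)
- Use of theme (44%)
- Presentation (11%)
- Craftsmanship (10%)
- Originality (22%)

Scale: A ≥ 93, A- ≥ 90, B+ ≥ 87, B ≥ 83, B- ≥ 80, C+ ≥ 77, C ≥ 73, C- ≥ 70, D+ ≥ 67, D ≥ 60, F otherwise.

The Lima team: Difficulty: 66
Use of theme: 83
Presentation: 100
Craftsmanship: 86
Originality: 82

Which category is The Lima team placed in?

Weighted total:
  Difficulty 66 × 0.13 = 8.58
  Use of theme 83 × 0.44 = 36.52
  Presentation 100 × 0.11 = 11
  Craftsmanship 86 × 0.1 = 8.6
  Originality 82 × 0.22 = 18.04
Sum = 82.74
82.74 is ≥ 80 and < 83 → B-

B-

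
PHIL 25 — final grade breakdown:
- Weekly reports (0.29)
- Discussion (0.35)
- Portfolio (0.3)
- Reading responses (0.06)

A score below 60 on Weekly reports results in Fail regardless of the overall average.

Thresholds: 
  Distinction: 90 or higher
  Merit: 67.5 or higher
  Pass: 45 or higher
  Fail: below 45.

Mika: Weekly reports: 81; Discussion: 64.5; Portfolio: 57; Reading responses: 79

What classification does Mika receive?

Weekly reports score 81 ≥ 60: minimum met.
Weighted total:
  Weekly reports 81 × 0.29 = 23.49
  Discussion 64.5 × 0.35 = 22.575
  Portfolio 57 × 0.3 = 17.1
  Reading responses 79 × 0.06 = 4.74
Sum = 67.905
67.905 is ≥ 67.5 and < 90 → Merit

Merit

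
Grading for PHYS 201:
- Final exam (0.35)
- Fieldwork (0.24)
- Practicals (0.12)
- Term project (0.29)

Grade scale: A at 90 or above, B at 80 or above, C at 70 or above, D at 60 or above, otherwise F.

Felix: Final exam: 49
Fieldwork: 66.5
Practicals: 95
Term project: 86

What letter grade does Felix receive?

Weighted total:
  Final exam 49 × 0.35 = 17.15
  Fieldwork 66.5 × 0.24 = 15.96
  Practicals 95 × 0.12 = 11.4
  Term project 86 × 0.29 = 24.94
Sum = 69.45
69.45 is ≥ 60 and < 70 → D

D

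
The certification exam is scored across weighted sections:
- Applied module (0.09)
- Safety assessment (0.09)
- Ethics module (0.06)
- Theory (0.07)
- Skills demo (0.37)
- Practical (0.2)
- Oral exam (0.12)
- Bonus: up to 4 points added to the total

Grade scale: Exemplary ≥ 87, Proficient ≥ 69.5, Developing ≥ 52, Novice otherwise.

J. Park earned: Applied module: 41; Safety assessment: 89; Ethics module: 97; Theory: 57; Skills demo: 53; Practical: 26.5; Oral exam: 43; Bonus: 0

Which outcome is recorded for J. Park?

Novice

Weighted total:
  Applied module 41 × 0.09 = 3.69
  Safety assessment 89 × 0.09 = 8.01
  Ethics module 97 × 0.06 = 5.82
  Theory 57 × 0.07 = 3.99
  Skills demo 53 × 0.37 = 19.61
  Practical 26.5 × 0.2 = 5.3
  Oral exam 43 × 0.12 = 5.16
Sum = 51.58
Bonus: 51.58 + 0 = 51.58
51.58 < 52 → Novice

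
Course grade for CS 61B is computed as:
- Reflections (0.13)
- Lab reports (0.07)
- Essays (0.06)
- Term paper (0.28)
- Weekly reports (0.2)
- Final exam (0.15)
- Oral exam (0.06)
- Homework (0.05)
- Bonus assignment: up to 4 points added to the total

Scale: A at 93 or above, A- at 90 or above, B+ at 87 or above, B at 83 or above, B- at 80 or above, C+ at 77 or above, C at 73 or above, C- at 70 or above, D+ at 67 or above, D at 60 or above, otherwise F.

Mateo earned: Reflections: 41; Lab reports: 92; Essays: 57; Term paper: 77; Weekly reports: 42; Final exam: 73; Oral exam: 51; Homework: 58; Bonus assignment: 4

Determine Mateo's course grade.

D

Weighted total:
  Reflections 41 × 0.13 = 5.33
  Lab reports 92 × 0.07 = 6.44
  Essays 57 × 0.06 = 3.42
  Term paper 77 × 0.28 = 21.56
  Weekly reports 42 × 0.2 = 8.4
  Final exam 73 × 0.15 = 10.95
  Oral exam 51 × 0.06 = 3.06
  Homework 58 × 0.05 = 2.9
Sum = 62.06
Bonus assignment: 62.06 + 4 = 66.06
66.06 is ≥ 60 and < 67 → D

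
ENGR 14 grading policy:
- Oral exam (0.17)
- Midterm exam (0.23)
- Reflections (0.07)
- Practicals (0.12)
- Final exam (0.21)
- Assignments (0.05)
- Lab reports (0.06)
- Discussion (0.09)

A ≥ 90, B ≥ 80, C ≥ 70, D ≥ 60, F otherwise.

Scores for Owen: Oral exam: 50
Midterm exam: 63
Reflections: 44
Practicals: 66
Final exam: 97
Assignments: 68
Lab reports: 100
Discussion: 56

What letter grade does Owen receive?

Weighted total:
  Oral exam 50 × 0.17 = 8.5
  Midterm exam 63 × 0.23 = 14.49
  Reflections 44 × 0.07 = 3.08
  Practicals 66 × 0.12 = 7.92
  Final exam 97 × 0.21 = 20.37
  Assignments 68 × 0.05 = 3.4
  Lab reports 100 × 0.06 = 6
  Discussion 56 × 0.09 = 5.04
Sum = 68.8
68.8 is ≥ 60 and < 70 → D

D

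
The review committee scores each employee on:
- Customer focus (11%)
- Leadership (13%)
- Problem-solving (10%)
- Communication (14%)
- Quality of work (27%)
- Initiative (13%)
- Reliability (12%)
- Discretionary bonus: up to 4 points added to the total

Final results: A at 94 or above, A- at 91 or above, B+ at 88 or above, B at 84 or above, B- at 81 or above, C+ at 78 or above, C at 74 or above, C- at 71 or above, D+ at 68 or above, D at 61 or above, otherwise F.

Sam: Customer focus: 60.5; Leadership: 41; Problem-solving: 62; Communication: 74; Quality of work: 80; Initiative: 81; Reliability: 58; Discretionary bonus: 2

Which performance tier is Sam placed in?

Weighted total:
  Customer focus 60.5 × 0.11 = 6.655
  Leadership 41 × 0.13 = 5.33
  Problem-solving 62 × 0.1 = 6.2
  Communication 74 × 0.14 = 10.36
  Quality of work 80 × 0.27 = 21.6
  Initiative 81 × 0.13 = 10.53
  Reliability 58 × 0.12 = 6.96
Sum = 67.635
Discretionary bonus: 67.635 + 2 = 69.635
69.635 is ≥ 68 and < 71 → D+

D+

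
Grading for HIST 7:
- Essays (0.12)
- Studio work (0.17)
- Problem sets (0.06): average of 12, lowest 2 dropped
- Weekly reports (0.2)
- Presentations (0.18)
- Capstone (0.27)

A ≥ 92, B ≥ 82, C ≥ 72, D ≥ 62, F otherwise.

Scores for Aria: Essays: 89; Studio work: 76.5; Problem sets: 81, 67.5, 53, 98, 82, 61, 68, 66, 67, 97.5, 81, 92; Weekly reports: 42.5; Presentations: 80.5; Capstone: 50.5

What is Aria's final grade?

Problem sets: drop 53, 61 → average of remaining 10 = 800/10 = 80
Weighted total:
  Essays 89 × 0.12 = 10.68
  Studio work 76.5 × 0.17 = 13.005
  Problem sets 80 × 0.06 = 4.8
  Weekly reports 42.5 × 0.2 = 8.5
  Presentations 80.5 × 0.18 = 14.49
  Capstone 50.5 × 0.27 = 13.635
Sum = 65.11
65.11 is ≥ 62 and < 72 → D

D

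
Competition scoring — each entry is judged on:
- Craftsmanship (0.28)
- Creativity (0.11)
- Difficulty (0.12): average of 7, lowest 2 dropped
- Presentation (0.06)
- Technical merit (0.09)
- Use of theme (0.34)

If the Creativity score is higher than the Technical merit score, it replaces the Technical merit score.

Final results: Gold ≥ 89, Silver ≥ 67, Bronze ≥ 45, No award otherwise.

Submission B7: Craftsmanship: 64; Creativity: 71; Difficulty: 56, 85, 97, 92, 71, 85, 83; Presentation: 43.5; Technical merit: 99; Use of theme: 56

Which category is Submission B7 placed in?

Bronze

Difficulty: drop 56, 71 → average of remaining 5 = 442/5 = 88.4
Creativity (71) ≤ Technical merit (99), so Technical merit stays at 99.
Weighted total:
  Craftsmanship 64 × 0.28 = 17.92
  Creativity 71 × 0.11 = 7.81
  Difficulty 88.4 × 0.12 = 10.608
  Presentation 43.5 × 0.06 = 2.61
  Technical merit 99 × 0.09 = 8.91
  Use of theme 56 × 0.34 = 19.04
Sum = 66.898
66.898 is ≥ 45 and < 67 → Bronze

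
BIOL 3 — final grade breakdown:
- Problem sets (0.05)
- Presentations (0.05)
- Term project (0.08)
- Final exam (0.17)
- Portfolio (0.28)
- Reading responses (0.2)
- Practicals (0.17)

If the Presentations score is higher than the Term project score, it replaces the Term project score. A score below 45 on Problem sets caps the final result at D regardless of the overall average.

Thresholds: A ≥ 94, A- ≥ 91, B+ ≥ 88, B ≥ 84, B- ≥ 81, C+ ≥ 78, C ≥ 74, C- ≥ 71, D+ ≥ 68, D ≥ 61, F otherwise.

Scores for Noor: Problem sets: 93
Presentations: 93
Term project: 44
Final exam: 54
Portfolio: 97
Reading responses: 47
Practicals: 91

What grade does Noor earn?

C

Presentations (93) > Term project (44), so Term project counts as 93.
Problem sets score 93 ≥ 45: minimum met.
Weighted total:
  Problem sets 93 × 0.05 = 4.65
  Presentations 93 × 0.05 = 4.65
  Term project 93 × 0.08 = 7.44
  Final exam 54 × 0.17 = 9.18
  Portfolio 97 × 0.28 = 27.16
  Reading responses 47 × 0.2 = 9.4
  Practicals 91 × 0.17 = 15.47
Sum = 77.95
77.95 is ≥ 74 and < 78 → C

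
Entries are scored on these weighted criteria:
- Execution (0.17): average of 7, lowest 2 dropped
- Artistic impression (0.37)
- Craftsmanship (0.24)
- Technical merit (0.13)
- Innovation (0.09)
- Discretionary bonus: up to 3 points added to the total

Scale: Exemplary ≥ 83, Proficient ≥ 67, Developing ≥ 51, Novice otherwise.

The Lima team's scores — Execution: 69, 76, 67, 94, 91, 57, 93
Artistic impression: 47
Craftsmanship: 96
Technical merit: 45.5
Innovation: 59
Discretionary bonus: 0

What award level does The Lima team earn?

Execution: drop 57, 67 → average of remaining 5 = 423/5 = 84.6
Weighted total:
  Execution 84.6 × 0.17 = 14.382
  Artistic impression 47 × 0.37 = 17.39
  Craftsmanship 96 × 0.24 = 23.04
  Technical merit 45.5 × 0.13 = 5.915
  Innovation 59 × 0.09 = 5.31
Sum = 66.037
Discretionary bonus: 66.037 + 0 = 66.037
66.037 is ≥ 51 and < 67 → Developing

Developing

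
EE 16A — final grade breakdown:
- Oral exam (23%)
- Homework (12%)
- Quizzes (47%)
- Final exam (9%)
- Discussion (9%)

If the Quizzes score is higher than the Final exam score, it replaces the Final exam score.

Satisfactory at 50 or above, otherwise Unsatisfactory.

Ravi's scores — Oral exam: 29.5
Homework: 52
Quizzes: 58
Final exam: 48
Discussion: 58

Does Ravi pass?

Quizzes (58) > Final exam (48), so Final exam counts as 58.
Weighted total:
  Oral exam 29.5 × 0.23 = 6.785
  Homework 52 × 0.12 = 6.24
  Quizzes 58 × 0.47 = 27.26
  Final exam 58 × 0.09 = 5.22
  Discussion 58 × 0.09 = 5.22
Sum = 50.725
50.725 ≥ 50 → Satisfactory

Satisfactory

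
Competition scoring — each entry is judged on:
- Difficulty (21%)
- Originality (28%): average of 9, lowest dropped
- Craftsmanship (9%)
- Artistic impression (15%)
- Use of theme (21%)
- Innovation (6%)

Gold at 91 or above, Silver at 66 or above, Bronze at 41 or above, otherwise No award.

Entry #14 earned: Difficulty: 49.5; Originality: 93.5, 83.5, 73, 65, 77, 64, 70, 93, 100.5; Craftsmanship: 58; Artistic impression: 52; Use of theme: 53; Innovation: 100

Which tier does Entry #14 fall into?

Bronze

Originality: drop 64 → average of remaining 8 = 655.5/8 = 81.9375
Weighted total:
  Difficulty 49.5 × 0.21 = 10.395
  Originality 81.9375 × 0.28 = 22.9425
  Craftsmanship 58 × 0.09 = 5.22
  Artistic impression 52 × 0.15 = 7.8
  Use of theme 53 × 0.21 = 11.13
  Innovation 100 × 0.06 = 6
Sum = 63.4875
63.4875 is ≥ 41 and < 66 → Bronze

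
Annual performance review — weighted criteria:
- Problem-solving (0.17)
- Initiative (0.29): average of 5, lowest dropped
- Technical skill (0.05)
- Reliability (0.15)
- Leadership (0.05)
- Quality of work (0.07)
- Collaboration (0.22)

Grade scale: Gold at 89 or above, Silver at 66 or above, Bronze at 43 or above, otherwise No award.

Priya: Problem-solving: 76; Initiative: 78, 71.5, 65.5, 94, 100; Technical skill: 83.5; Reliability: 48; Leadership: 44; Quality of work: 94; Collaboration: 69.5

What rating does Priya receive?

Initiative: drop 65.5 → average of remaining 4 = 343.5/4 = 85.875
Weighted total:
  Problem-solving 76 × 0.17 = 12.92
  Initiative 85.875 × 0.29 = 24.90375
  Technical skill 83.5 × 0.05 = 4.175
  Reliability 48 × 0.15 = 7.2
  Leadership 44 × 0.05 = 2.2
  Quality of work 94 × 0.07 = 6.58
  Collaboration 69.5 × 0.22 = 15.29
Sum = 73.26875
73.26875 is ≥ 66 and < 89 → Silver

Silver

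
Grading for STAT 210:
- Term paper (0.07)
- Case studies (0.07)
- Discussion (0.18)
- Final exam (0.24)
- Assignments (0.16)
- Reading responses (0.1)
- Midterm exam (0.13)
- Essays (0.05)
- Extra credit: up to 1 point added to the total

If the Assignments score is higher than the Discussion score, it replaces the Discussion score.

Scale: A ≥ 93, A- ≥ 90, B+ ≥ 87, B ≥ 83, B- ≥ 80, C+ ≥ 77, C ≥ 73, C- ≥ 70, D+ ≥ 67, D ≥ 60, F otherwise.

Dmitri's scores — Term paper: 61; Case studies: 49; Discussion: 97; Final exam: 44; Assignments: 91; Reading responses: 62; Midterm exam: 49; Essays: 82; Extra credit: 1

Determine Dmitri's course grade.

Assignments (91) ≤ Discussion (97), so Discussion stays at 97.
Weighted total:
  Term paper 61 × 0.07 = 4.27
  Case studies 49 × 0.07 = 3.43
  Discussion 97 × 0.18 = 17.46
  Final exam 44 × 0.24 = 10.56
  Assignments 91 × 0.16 = 14.56
  Reading responses 62 × 0.1 = 6.2
  Midterm exam 49 × 0.13 = 6.37
  Essays 82 × 0.05 = 4.1
Sum = 66.95
Extra credit: 66.95 + 1 = 67.95
67.95 is ≥ 67 and < 70 → D+

D+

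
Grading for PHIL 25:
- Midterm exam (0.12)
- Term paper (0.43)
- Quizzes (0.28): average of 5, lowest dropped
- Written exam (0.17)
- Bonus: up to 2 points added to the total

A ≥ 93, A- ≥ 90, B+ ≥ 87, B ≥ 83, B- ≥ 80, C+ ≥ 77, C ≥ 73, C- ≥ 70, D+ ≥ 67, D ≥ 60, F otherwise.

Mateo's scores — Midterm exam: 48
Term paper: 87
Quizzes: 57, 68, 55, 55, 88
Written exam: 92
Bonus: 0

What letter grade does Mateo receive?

C+

Quizzes: drop 55 → average of remaining 4 = 268/4 = 67
Weighted total:
  Midterm exam 48 × 0.12 = 5.76
  Term paper 87 × 0.43 = 37.41
  Quizzes 67 × 0.28 = 18.76
  Written exam 92 × 0.17 = 15.64
Sum = 77.57
Bonus: 77.57 + 0 = 77.57
77.57 is ≥ 77 and < 80 → C+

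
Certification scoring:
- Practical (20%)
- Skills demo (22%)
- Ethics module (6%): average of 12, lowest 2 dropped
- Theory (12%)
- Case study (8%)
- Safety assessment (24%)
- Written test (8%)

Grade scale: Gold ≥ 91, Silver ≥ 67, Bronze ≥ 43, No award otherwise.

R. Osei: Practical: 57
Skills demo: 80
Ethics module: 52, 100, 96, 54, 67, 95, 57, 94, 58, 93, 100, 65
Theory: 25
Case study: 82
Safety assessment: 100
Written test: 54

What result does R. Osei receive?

Silver

Ethics module: drop 52, 54 → average of remaining 10 = 825/10 = 82.5
Weighted total:
  Practical 57 × 0.2 = 11.4
  Skills demo 80 × 0.22 = 17.6
  Ethics module 82.5 × 0.06 = 4.95
  Theory 25 × 0.12 = 3
  Case study 82 × 0.08 = 6.56
  Safety assessment 100 × 0.24 = 24
  Written test 54 × 0.08 = 4.32
Sum = 71.83
71.83 is ≥ 67 and < 91 → Silver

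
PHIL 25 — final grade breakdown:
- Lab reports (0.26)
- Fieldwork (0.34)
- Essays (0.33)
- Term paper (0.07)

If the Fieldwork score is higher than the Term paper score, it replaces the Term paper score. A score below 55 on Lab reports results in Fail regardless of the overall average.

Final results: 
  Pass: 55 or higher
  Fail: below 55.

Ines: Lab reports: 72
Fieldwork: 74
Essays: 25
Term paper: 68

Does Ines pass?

Pass

Fieldwork (74) > Term paper (68), so Term paper counts as 74.
Lab reports score 72 ≥ 55: minimum met.
Weighted total:
  Lab reports 72 × 0.26 = 18.72
  Fieldwork 74 × 0.34 = 25.16
  Essays 25 × 0.33 = 8.25
  Term paper 74 × 0.07 = 5.18
Sum = 57.31
57.31 ≥ 55 → Pass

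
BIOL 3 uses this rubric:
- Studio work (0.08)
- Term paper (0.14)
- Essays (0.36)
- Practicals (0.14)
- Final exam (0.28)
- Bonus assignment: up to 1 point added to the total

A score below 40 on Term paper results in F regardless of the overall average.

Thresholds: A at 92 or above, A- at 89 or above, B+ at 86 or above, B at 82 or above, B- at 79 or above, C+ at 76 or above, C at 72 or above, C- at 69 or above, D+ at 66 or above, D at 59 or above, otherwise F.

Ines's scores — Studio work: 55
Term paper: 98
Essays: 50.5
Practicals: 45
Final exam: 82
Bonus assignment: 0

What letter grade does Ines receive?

D

Term paper score 98 ≥ 40: minimum met.
Weighted total:
  Studio work 55 × 0.08 = 4.4
  Term paper 98 × 0.14 = 13.72
  Essays 50.5 × 0.36 = 18.18
  Practicals 45 × 0.14 = 6.3
  Final exam 82 × 0.28 = 22.96
Sum = 65.56
Bonus assignment: 65.56 + 0 = 65.56
65.56 is ≥ 59 and < 66 → D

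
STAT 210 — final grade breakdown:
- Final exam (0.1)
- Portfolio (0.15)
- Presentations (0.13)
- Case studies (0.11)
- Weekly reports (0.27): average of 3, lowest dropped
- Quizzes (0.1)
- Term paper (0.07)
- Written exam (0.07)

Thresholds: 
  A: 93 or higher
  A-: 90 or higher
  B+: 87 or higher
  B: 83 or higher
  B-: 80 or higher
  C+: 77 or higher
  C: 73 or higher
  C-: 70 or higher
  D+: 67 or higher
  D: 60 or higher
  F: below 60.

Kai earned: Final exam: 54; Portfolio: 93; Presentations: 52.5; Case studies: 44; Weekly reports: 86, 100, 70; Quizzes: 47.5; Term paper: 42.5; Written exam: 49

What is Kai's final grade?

D+

Weekly reports: drop 70 → average of remaining 2 = 186/2 = 93
Weighted total:
  Final exam 54 × 0.1 = 5.4
  Portfolio 93 × 0.15 = 13.95
  Presentations 52.5 × 0.13 = 6.825
  Case studies 44 × 0.11 = 4.84
  Weekly reports 93 × 0.27 = 25.11
  Quizzes 47.5 × 0.1 = 4.75
  Term paper 42.5 × 0.07 = 2.975
  Written exam 49 × 0.07 = 3.43
Sum = 67.28
67.28 is ≥ 67 and < 70 → D+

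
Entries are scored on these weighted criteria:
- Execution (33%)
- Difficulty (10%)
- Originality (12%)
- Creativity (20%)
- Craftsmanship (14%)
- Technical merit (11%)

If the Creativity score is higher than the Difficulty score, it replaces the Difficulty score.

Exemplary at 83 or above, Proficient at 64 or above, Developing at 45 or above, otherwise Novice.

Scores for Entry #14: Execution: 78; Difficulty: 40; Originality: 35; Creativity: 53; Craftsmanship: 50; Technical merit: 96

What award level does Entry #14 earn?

Creativity (53) > Difficulty (40), so Difficulty counts as 53.
Weighted total:
  Execution 78 × 0.33 = 25.74
  Difficulty 53 × 0.1 = 5.3
  Originality 35 × 0.12 = 4.2
  Creativity 53 × 0.2 = 10.6
  Craftsmanship 50 × 0.14 = 7
  Technical merit 96 × 0.11 = 10.56
Sum = 63.4
63.4 is ≥ 45 and < 64 → Developing

Developing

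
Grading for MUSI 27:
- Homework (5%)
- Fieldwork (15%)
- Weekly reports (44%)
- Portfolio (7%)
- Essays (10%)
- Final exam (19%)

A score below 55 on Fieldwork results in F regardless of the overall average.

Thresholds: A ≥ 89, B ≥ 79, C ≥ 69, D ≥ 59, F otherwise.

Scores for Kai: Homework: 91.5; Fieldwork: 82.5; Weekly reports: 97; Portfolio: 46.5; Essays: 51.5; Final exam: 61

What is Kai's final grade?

B

Fieldwork score 82.5 ≥ 55: minimum met.
Weighted total:
  Homework 91.5 × 0.05 = 4.575
  Fieldwork 82.5 × 0.15 = 12.375
  Weekly reports 97 × 0.44 = 42.68
  Portfolio 46.5 × 0.07 = 3.255
  Essays 51.5 × 0.1 = 5.15
  Final exam 61 × 0.19 = 11.59
Sum = 79.625
79.625 is ≥ 79 and < 89 → B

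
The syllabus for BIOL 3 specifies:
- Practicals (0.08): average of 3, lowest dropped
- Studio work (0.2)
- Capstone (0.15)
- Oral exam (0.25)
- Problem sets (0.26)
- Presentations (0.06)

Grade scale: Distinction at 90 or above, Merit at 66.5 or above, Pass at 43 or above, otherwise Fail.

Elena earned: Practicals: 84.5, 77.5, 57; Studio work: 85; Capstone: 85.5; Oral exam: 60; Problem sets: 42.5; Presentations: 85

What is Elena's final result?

Practicals: drop 57 → average of remaining 2 = 162/2 = 81
Weighted total:
  Practicals 81 × 0.08 = 6.48
  Studio work 85 × 0.2 = 17
  Capstone 85.5 × 0.15 = 12.825
  Oral exam 60 × 0.25 = 15
  Problem sets 42.5 × 0.26 = 11.05
  Presentations 85 × 0.06 = 5.1
Sum = 67.455
67.455 is ≥ 66.5 and < 90 → Merit

Merit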